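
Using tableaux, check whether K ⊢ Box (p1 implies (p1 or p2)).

Tableau for the negation not Box (p1 implies (p1 or p2)):
1. not Box (p1 implies (p1 or p2)), w0
2. not (p1 implies (p1 or p2)), w1
3. p1, w1
4. not (p1 or p2), w1
5. not p1, w1
6. not p2, w1
Accessibility: w0Rw1
Branch closes: p1 and not p1 both at w1.
All branches of the negation close; one closing branch shown above.

Valid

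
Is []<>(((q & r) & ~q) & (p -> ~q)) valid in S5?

Tableau for the negation ~[]<>(((q & r) & ~q) & (p -> ~q)):
1. ~[]<>(((q & r) & ~q) & (p -> ~q)), 0
2. ~<>(((q & r) & ~q) & (p -> ~q)), 1   [~[]-rule on 1: fresh world 1, 0R1]
3. ~(((q & r) & ~q) & (p -> ~q)), 0   [~<>-rule on 2 via 1R0]
4. ~(((q & r) & ~q) & (p -> ~q)), 1   [~<>-rule on 2 via 1R1]
5. ~(p -> ~q), 0   [~&-rule on 3 (branches; this branch)]
6. p, 0   [~->-rule on 5]
7. q, 0   [~->-rule on 5]
8. ~(p -> ~q), 1   [~&-rule on 4 (branches; this branch)]
9. p, 1   [~->-rule on 8]
10. q, 1   [~->-rule on 8]
Accessibility: 0R0, 0R1, 1R0, 1R1
The negation has an open branch (countermodel exists).

Not valid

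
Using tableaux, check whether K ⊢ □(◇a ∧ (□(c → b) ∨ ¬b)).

Tableau for the negation ¬□(◇a ∧ (□(c → b) ∨ ¬b)):
1. ¬□(◇a ∧ (□(c → b) ∨ ¬b)), u
2. ¬(◇a ∧ (□(c → b) ∨ ¬b)), v
3. ¬(□(c → b) ∨ ¬b), v
4. ¬□(c → b), v
5. b, v
6. ¬(c → b), w
7. c, w
8. ¬b, w
Accessibility: uRv, vRw
The negation has an open branch (countermodel exists).

Not valid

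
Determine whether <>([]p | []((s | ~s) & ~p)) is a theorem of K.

Tableau for the negation ~<>([]p | []((s | ~s) & ~p)):
1. ~<>([]p | []((s | ~s) & ~p)), 0
The negation has an open branch (countermodel exists).

Invalid (countermodel exists)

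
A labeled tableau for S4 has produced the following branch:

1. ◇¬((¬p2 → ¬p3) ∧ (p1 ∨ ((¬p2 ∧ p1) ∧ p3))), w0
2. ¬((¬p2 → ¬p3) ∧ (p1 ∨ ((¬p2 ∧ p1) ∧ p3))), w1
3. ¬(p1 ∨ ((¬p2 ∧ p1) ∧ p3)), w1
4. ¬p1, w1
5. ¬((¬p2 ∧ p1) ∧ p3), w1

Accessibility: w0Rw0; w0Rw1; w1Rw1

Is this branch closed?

No atom appears with both signs at the same world.

No, open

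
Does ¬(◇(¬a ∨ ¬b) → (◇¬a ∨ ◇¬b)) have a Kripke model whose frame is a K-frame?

1. ¬(◇(¬a ∨ ¬b) → (◇¬a ∨ ◇¬b)), u
2. ◇(¬a ∨ ¬b), u
3. ¬(◇¬a ∨ ◇¬b), u
4. ¬◇¬a, u
5. ¬◇¬b, u
6. ¬a ∨ ¬b, v
7. a, v
8. b, v
9. ¬b, v
Accessibility: uRv
Branch closes: b and ¬b both at v.
All branches of the tableau close; one closing branch shown above.

No, unsatisfiable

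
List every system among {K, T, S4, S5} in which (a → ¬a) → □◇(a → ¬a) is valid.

S5

S5-tableau for the negation ¬((a → ¬a) → □◇(a → ¬a)):
1. ¬((a → ¬a) → □◇(a → ¬a)), 0
2. a → ¬a, 0
3. ¬□◇(a → ¬a), 0
4. ¬a, 0
5. ¬◇(a → ¬a), 1
6. ¬(a → ¬a), 0
7. a, 0
Accessibility: 0R0, 0R1, 1R0, 1R1
Branch closes: a and ¬a both at 0.
Every branch closes (one shown): valid in S5.
S4-tableau for the negation ¬((a → ¬a) → □◇(a → ¬a)):
1. ¬((a → ¬a) → □◇(a → ¬a)), 0
2. a → ¬a, 0
3. ¬□◇(a → ¬a), 0
4. ¬a, 0
5. ¬◇(a → ¬a), 1
6. ¬(a → ¬a), 1
7. a, 1
Accessibility: 0R0, 0R1, 1R1
Complete open branch: countermodel on an S4-frame, so not valid in S4, nor in K, T (the same frame is also a K-frame and a T-frame).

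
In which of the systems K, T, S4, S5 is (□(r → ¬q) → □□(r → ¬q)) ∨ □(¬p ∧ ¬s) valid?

S4, S5

S4-tableau for the negation ¬((□(r → ¬q) → □□(r → ¬q)) ∨ □(¬p ∧ ¬s)):
1. ¬((□(r → ¬q) → □□(r → ¬q)) ∨ □(¬p ∧ ¬s)), w0
2. ¬(□(r → ¬q) → □□(r → ¬q)), w0   [¬∨-rule on 1]
3. ¬□(¬p ∧ ¬s), w0   [¬∨-rule on 1]
4. □(r → ¬q), w0   [¬→-rule on 2]
5. ¬□□(r → ¬q), w0   [¬→-rule on 2]
6. r → ¬q, w0   [□-rule on 4 via w0Rw0]
7. ¬q, w0   [→-rule on 6 (branches; this branch)]
8. ¬(¬p ∧ ¬s), w1   [¬□-rule on 3: fresh world w1, w0Rw1]
9. r → ¬q, w1   [□-rule on 4 via w0Rw1]
10. s, w1   [¬∧-rule on 8 (branches; this branch)]
11. ¬q, w1   [→-rule on 9 (branches; this branch)]
12. ¬□(r → ¬q), w2   [¬□-rule on 5: fresh world w2, w0Rw2]
13. r → ¬q, w2   [□-rule on 4 via w0Rw2]
14. ¬q, w2   [→-rule on 13 (branches; this branch)]
15. ¬(r → ¬q), w3   [¬□-rule on 12: fresh world w3, w2Rw3]
16. r, w3   [¬→-rule on 15]
17. q, w3   [¬→-rule on 15]
18. r → ¬q, w3   [□-rule on 4 via w0Rw3]
19. ¬q, w3   [→-rule on 18 (branches; this branch)]
Accessibility: w0Rw0, w0Rw1, w0Rw2, w0Rw3, w1Rw1, w2Rw2, w2Rw3, w3Rw3
Branch closes: q and ¬q both at w3.
Every branch closes (one shown): valid in S4, hence also in S5 (every theorem of S4 is a theorem of S5).
T-tableau for the negation ¬((□(r → ¬q) → □□(r → ¬q)) ∨ □(¬p ∧ ¬s)):
1. ¬((□(r → ¬q) → □□(r → ¬q)) ∨ □(¬p ∧ ¬s)), w0
2. ¬(□(r → ¬q) → □□(r → ¬q)), w0   [¬∨-rule on 1]
3. ¬□(¬p ∧ ¬s), w0   [¬∨-rule on 1]
4. □(r → ¬q), w0   [¬→-rule on 2]
5. ¬□□(r → ¬q), w0   [¬→-rule on 2]
6. r → ¬q, w0   [□-rule on 4 via w0Rw0]
7. ¬q, w0   [→-rule on 6 (branches; this branch)]
8. ¬(¬p ∧ ¬s), w1   [¬□-rule on 3: fresh world w1, w0Rw1]
9. r → ¬q, w1   [□-rule on 4 via w0Rw1]
10. s, w1   [¬∧-rule on 8 (branches; this branch)]
11. ¬q, w1   [→-rule on 9 (branches; this branch)]
12. ¬□(r → ¬q), w2   [¬□-rule on 5: fresh world w2, w0Rw2]
13. r → ¬q, w2   [□-rule on 4 via w0Rw2]
14. ¬q, w2   [→-rule on 13 (branches; this branch)]
15. ¬(r → ¬q), w3   [¬□-rule on 12: fresh world w3, w2Rw3]
16. r, w3   [¬→-rule on 15]
17. q, w3   [¬→-rule on 15]
Accessibility: w0Rw0, w0Rw1, w0Rw2, w1Rw1, w2Rw2, w2Rw3, w3Rw3
Complete open branch: countermodel on a T-frame, so not valid in T, nor in K (the same frame is also a K-frame).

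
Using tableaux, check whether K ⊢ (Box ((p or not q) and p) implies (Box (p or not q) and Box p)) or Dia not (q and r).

Tableau for the negation not ((Box ((p or not q) and p) implies (Box (p or not q) and Box p)) or Dia not (q and r)):
1. not ((Box ((p or not q) and p) implies (Box (p or not q) and Box p)) or Dia not (q and r)), u
2. not (Box ((p or not q) and p) implies (Box (p or not q) and Box p)), u
3. not Dia not (q and r), u
4. Box ((p or not q) and p), u
5. not (Box (p or not q) and Box p), u
6. not Box (p or not q), u
7. not (p or not q), v
8. not p, v
9. q, v
10. q and r, v
11. r, v
12. (p or not q) and p, v
13. p or not q, v
14. p, v
Accessibility: uRv
Branch closes: p and not p both at v.
All branches of the negation close; one closing branch shown above.

Valid in K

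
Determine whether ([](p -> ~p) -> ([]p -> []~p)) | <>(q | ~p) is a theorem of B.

Tableau for the negation ~(([](p -> ~p) -> ([]p -> []~p)) | <>(q | ~p)):
1. ~(([](p -> ~p) -> ([]p -> []~p)) | <>(q | ~p)), u
2. ~([](p -> ~p) -> ([]p -> []~p)), u   [~|-rule on 1]
3. ~<>(q | ~p), u   [~|-rule on 1]
4. [](p -> ~p), u   [~->-rule on 2]
5. ~([]p -> []~p), u   [~->-rule on 2]
6. []p, u   [~->-rule on 5]
7. ~[]~p, u   [~->-rule on 5]
8. ~(q | ~p), u   [~<>-rule on 3 via uRu]
9. ~q, u   [~|-rule on 8]
10. p, u   [~|-rule on 8]
11. p -> ~p, u   [[]-rule on 4 via uRu]
12. ~p, u   [->-rule on 11 (branches; this branch)]
Accessibility: uRu
Branch closes: p and ~p both at u.
All branches of the negation close; one closing branch shown above.

Valid in B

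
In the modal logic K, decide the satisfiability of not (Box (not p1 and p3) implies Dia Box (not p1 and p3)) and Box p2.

1. not (Box (not p1 and p3) implies Dia Box (not p1 and p3)) and Box p2, w0
2. not (Box (not p1 and p3) implies Dia Box (not p1 and p3)), w0
3. Box p2, w0
4. Box (not p1 and p3), w0
5. not Dia Box (not p1 and p3), w0

Yes, satisfiable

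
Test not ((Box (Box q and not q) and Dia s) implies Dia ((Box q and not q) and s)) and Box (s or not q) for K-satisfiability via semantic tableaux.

1. not ((Box (Box q and not q) and Dia s) implies Dia ((Box q and not q) and s)) and Box (s or not q), 0
2. not ((Box (Box q and not q) and Dia s) implies Dia ((Box q and not q) and s)), 0
3. Box (s or not q), 0
4. Box (Box q and not q) and Dia s, 0
5. not Dia ((Box q and not q) and s), 0
6. Box (Box q and not q), 0
7. Dia s, 0
8. s, 1
9. s or not q, 1
10. not ((Box q and not q) and s), 1
11. Box q and not q, 1
12. Box q, 1
13. not q, 1
14. not (Box q and not q), 1
15. not Box q, 1
16. not q, 2
17. q, 2
Accessibility: 0R1, 1R2
Branch closes: q and not q both at 2.
All branches of the tableau close; one closing branch shown above.

Unsatisfiable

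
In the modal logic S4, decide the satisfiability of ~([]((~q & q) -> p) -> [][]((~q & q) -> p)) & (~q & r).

Unsatisfiable

1. ~([]((~q & q) -> p) -> [][]((~q & q) -> p)) & (~q & r), u
2. ~([]((~q & q) -> p) -> [][]((~q & q) -> p)), u
3. ~q & r, u
4. []((~q & q) -> p), u
5. ~[][]((~q & q) -> p), u
6. ~q, u
7. r, u
8. (~q & q) -> p, u
9. ~(~q & q), u
10. ~[]((~q & q) -> p), v
11. (~q & q) -> p, v
12. ~(~q & q), v
13. ~q, v
14. ~((~q & q) -> p), w
15. ~q & q, w
16. ~p, w
17. ~q, w
18. q, w
Accessibility: uRu, uRv, uRw, vRv, vRw, wRw
Branch closes: q and ~q both at w.
Every branch closes; the branch above is one of them.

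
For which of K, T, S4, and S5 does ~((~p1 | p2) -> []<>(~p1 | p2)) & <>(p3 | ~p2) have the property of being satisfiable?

K, T, S4

S4-tableau for the formula:
1. ~((~p1 | p2) -> []<>(~p1 | p2)) & <>(p3 | ~p2), w0
2. ~((~p1 | p2) -> []<>(~p1 | p2)), w0
3. <>(p3 | ~p2), w0
4. ~p1 | p2, w0
5. ~[]<>(~p1 | p2), w0
6. p2, w0
7. p3 | ~p2, w1
8. ~p2, w1
9. ~<>(~p1 | p2), w2
10. ~(~p1 | p2), w2
11. p1, w2
12. ~p2, w2
Accessibility: w0Rw0, w0Rw1, w0Rw2, w1Rw1, w2Rw2
Complete open branch: satisfiable in S4, hence also in K, T (this S4-model is also a K-model and a T-model).
S5-tableau for the formula:
1. ~((~p1 | p2) -> []<>(~p1 | p2)) & <>(p3 | ~p2), w0
2. ~((~p1 | p2) -> []<>(~p1 | p2)), w0
3. <>(p3 | ~p2), w0
4. ~p1 | p2, w0
5. ~[]<>(~p1 | p2), w0
6. p2, w0
7. p3 | ~p2, w1
8. ~p2, w1
9. ~<>(~p1 | p2), w2
10. ~(~p1 | p2), w0
11. p1, w0
12. ~p2, w0
Accessibility: w0Rw0, w0Rw1, w0Rw2, w1Rw0, w1Rw1, w1Rw2, w2Rw0, w2Rw1, w2Rw2
Branch closes: p2 and ~p2 both at w0.
Every branch closes (one shown): unsatisfiable in S5.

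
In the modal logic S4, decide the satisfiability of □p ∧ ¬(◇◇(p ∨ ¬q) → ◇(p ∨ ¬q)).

Unsatisfiable

1. □p ∧ ¬(◇◇(p ∨ ¬q) → ◇(p ∨ ¬q)), u
2. □p, u
3. ¬(◇◇(p ∨ ¬q) → ◇(p ∨ ¬q)), u
4. ◇◇(p ∨ ¬q), u
5. ¬◇(p ∨ ¬q), u
6. p, u
7. ¬(p ∨ ¬q), u
8. ¬p, u
9. q, u
Accessibility: uRu
Branch closes: p and ¬p both at u.
All branches of the tableau close; one closing branch shown above.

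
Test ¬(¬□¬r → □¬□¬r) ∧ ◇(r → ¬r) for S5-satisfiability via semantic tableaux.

1. ¬(¬□¬r → □¬□¬r) ∧ ◇(r → ¬r), w0
2. ¬(¬□¬r → □¬□¬r), w0
3. ◇(r → ¬r), w0
4. ¬□¬r, w0
5. ¬□¬□¬r, w0
6. r → ¬r, w1
7. ¬r, w1
8. r, w2
9. □¬r, w3
10. ¬r, w0
11. ¬r, w2
Accessibility: w0Rw0, w0Rw1, w0Rw2, w0Rw3, w1Rw0, w1Rw1, w1Rw2, w1Rw3, w2Rw0, w2Rw1, w2Rw2, w2Rw3, w3Rw0, w3Rw1, w3Rw2, w3Rw3
Branch closes: r and ¬r both at w2.
(One branch shown.) All branches close.

Unsatisfiable (every branch closes)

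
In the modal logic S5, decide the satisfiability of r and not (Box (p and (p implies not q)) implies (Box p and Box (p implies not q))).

Unsatisfiable

1. r and not (Box (p and (p implies not q)) implies (Box p and Box (p implies not q))), w0
2. r, w0   [and-rule on 1]
3. not (Box (p and (p implies not q)) implies (Box p and Box (p implies not q))), w0   [and-rule on 1]
4. Box (p and (p implies not q)), w0   [neg-implies-rule on 3]
5. not (Box p and Box (p implies not q)), w0   [neg-implies-rule on 3]
6. p and (p implies not q), w0   [Box-rule on 4 via w0Rw0]
7. p, w0   [and-rule on 6]
8. p implies not q, w0   [and-rule on 6]
9. not Box (p implies not q), w0   [neg-and-rule on 5 (branches; this branch)]
10. not q, w0   [implies-rule on 8 (branches; this branch)]
11. not (p implies not q), w1   [neg-Box-rule on 9: fresh world w1, w0Rw1]
12. p, w1   [neg-implies-rule on 11]
13. q, w1   [neg-implies-rule on 11]
14. p and (p implies not q), w1   [Box-rule on 4 via w0Rw1]
15. p implies not q, w1   [and-rule on 14]
16. not q, w1   [implies-rule on 15 (branches; this branch)]
Accessibility: w0Rw0, w0Rw1, w1Rw0, w1Rw1
Branch closes: q and not q both at w1.
(One branch shown.) All branches close.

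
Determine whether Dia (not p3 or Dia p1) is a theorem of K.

Tableau for the negation not Dia (not p3 or Dia p1):
1. not Dia (not p3 or Dia p1), 0
The negation has an open branch (countermodel exists).

Not valid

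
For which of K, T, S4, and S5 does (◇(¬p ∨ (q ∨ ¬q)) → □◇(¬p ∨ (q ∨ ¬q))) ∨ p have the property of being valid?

T, S4, S5

T-tableau for the negation ¬((◇(¬p ∨ (q ∨ ¬q)) → □◇(¬p ∨ (q ∨ ¬q))) ∨ p):
1. ¬((◇(¬p ∨ (q ∨ ¬q)) → □◇(¬p ∨ (q ∨ ¬q))) ∨ p), 0
2. ¬(◇(¬p ∨ (q ∨ ¬q)) → □◇(¬p ∨ (q ∨ ¬q))), 0
3. ¬p, 0
4. ◇(¬p ∨ (q ∨ ¬q)), 0
5. ¬□◇(¬p ∨ (q ∨ ¬q)), 0
6. ¬p ∨ (q ∨ ¬q), 1
7. q ∨ ¬q, 1
8. ¬q, 1
9. ¬◇(¬p ∨ (q ∨ ¬q)), 2
10. ¬(¬p ∨ (q ∨ ¬q)), 2
11. p, 2
12. ¬(q ∨ ¬q), 2
13. ¬q, 2
14. q, 2
Accessibility: 0R0, 0R1, 0R2, 1R1, 2R2
Branch closes: q and ¬q both at 2.
Every branch closes (one shown): valid in T, hence also in S4, S5 (every theorem of T is a theorem of S4 and S5).
K-tableau for the negation ¬((◇(¬p ∨ (q ∨ ¬q)) → □◇(¬p ∨ (q ∨ ¬q))) ∨ p):
1. ¬((◇(¬p ∨ (q ∨ ¬q)) → □◇(¬p ∨ (q ∨ ¬q))) ∨ p), 0
2. ¬(◇(¬p ∨ (q ∨ ¬q)) → □◇(¬p ∨ (q ∨ ¬q))), 0
3. ¬p, 0
4. ◇(¬p ∨ (q ∨ ¬q)), 0
5. ¬□◇(¬p ∨ (q ∨ ¬q)), 0
6. ¬p ∨ (q ∨ ¬q), 1
7. q ∨ ¬q, 1
8. ¬q, 1
9. ¬◇(¬p ∨ (q ∨ ¬q)), 2
Accessibility: 0R1, 0R2
Complete open branch: countermodel on a K-frame, so not valid in K.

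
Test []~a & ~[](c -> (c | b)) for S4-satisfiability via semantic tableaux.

No, unsatisfiable

1. []~a & ~[](c -> (c | b)), w0
2. []~a, w0
3. ~[](c -> (c | b)), w0
4. ~a, w0
5. ~(c -> (c | b)), w1
6. c, w1
7. ~(c | b), w1
8. ~c, w1
9. ~b, w1
Accessibility: w0Rw0, w0Rw1, w1Rw1
Branch closes: c and ~c both at w1.
(One branch shown.) All branches close.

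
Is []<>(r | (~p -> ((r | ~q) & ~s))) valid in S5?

Invalid (countermodel exists)

Tableau for the negation ~[]<>(r | (~p -> ((r | ~q) & ~s))):
1. ~[]<>(r | (~p -> ((r | ~q) & ~s))), u
2. ~<>(r | (~p -> ((r | ~q) & ~s))), v
3. ~(r | (~p -> ((r | ~q) & ~s))), u
4. ~r, u
5. ~(~p -> ((r | ~q) & ~s)), u
6. ~p, u
7. ~((r | ~q) & ~s), u
8. ~(r | (~p -> ((r | ~q) & ~s))), v
9. ~r, v
10. ~(~p -> ((r | ~q) & ~s)), v
11. ~p, v
12. ~((r | ~q) & ~s), v
13. s, u
14. s, v
Accessibility: uRu, uRv, vRu, vRv
The negation has an open branch (countermodel exists).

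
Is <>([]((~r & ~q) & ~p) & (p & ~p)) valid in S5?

Tableau for the negation ~<>([]((~r & ~q) & ~p) & (p & ~p)):
1. ~<>([]((~r & ~q) & ~p) & (p & ~p)), u
2. ~([]((~r & ~q) & ~p) & (p & ~p)), u
3. ~(p & ~p), u
4. p, u
Accessibility: uRu
The negation has an open branch (countermodel exists).

No, not valid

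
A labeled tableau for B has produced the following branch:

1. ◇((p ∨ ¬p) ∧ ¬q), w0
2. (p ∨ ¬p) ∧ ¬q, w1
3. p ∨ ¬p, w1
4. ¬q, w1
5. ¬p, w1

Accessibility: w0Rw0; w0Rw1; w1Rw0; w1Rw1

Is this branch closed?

Open

There is no literal clash: for every atom and world, at most one sign appears.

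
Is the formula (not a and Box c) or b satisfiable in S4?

Satisfiable (open branch found)

1. (not a and Box c) or b, w0
2. b, w0   [or-rule on 1 (branches; this branch)]
Accessibility: w0Rw0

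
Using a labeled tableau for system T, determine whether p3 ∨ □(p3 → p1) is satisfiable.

Yes, satisfiable

1. p3 ∨ □(p3 → p1), 0
2. □(p3 → p1), 0   [∨-rule on 1 (branches; this branch)]
3. p3 → p1, 0   [□-rule on 2 via 0R0]
4. p1, 0   [→-rule on 3 (branches; this branch)]
Accessibility: 0R0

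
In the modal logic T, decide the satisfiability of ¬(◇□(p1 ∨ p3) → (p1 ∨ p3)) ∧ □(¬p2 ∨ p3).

Satisfiable

1. ¬(◇□(p1 ∨ p3) → (p1 ∨ p3)) ∧ □(¬p2 ∨ p3), w0
2. ¬(◇□(p1 ∨ p3) → (p1 ∨ p3)), w0
3. □(¬p2 ∨ p3), w0
4. ◇□(p1 ∨ p3), w0
5. ¬(p1 ∨ p3), w0
6. ¬p1, w0
7. ¬p3, w0
8. ¬p2 ∨ p3, w0
9. ¬p2, w0
10. □(p1 ∨ p3), w1
11. ¬p2 ∨ p3, w1
12. p1 ∨ p3, w1
13. p3, w1
Accessibility: w0Rw0, w0Rw1, w1Rw1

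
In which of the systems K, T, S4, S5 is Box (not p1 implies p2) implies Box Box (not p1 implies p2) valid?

T-tableau for the negation not (Box (not p1 implies p2) implies Box Box (not p1 implies p2)):
1. not (Box (not p1 implies p2) implies Box Box (not p1 implies p2)), u
2. Box (not p1 implies p2), u
3. not Box Box (not p1 implies p2), u
4. not p1 implies p2, u
5. p2, u
6. not Box (not p1 implies p2), v
7. not p1 implies p2, v
8. p2, v
9. not (not p1 implies p2), w
10. not p1, w
11. not p2, w
Accessibility: uRu, uRv, vRv, vRw, wRw
Complete open branch: countermodel on a T-frame, so not valid in T, nor in K (the same frame is also a K-frame).
S4-tableau for the negation not (Box (not p1 implies p2) implies Box Box (not p1 implies p2)):
1. not (Box (not p1 implies p2) implies Box Box (not p1 implies p2)), u
2. Box (not p1 implies p2), u
3. not Box Box (not p1 implies p2), u
4. not p1 implies p2, u
5. p2, u
6. not Box (not p1 implies p2), v
7. not p1 implies p2, v
8. p2, v
9. not (not p1 implies p2), w
10. not p1, w
11. not p2, w
12. not p1 implies p2, w
13. p2, w
Accessibility: uRu, uRv, uRw, vRv, vRw, wRw
Branch closes: p2 and not p2 both at w.
Every branch closes (one shown): valid in S4, hence also in S5 (every theorem of S4 is a theorem of S5).

S4, S5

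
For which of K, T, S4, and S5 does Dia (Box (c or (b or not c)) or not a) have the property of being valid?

K-tableau for the negation not Dia (Box (c or (b or not c)) or not a):
1. not Dia (Box (c or (b or not c)) or not a), 0
Complete open branch: countermodel on a K-frame, so not valid in K.
T-tableau for the negation not Dia (Box (c or (b or not c)) or not a):
1. not Dia (Box (c or (b or not c)) or not a), 0
2. not (Box (c or (b or not c)) or not a), 0
3. not Box (c or (b or not c)), 0
4. a, 0
5. not (c or (b or not c)), 1
6. not c, 1
7. not (b or not c), 1
8. not b, 1
9. c, 1
Accessibility: 0R0, 0R1, 1R1
Branch closes: c and not c both at 1.
Every branch closes (one shown): valid in T, hence also in S4, S5 (every theorem of T is a theorem of S4 and S5).

T, S4, S5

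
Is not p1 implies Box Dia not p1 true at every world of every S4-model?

Not valid

Tableau for the negation not (not p1 implies Box Dia not p1):
1. not (not p1 implies Box Dia not p1), 0
2. not p1, 0
3. not Box Dia not p1, 0
4. not Dia not p1, 1
5. p1, 1
Accessibility: 0R0, 0R1, 1R1
The negation has an open branch (countermodel exists).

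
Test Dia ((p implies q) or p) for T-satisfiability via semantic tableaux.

Satisfiable

1. Dia ((p implies q) or p), 0
2. (p implies q) or p, 1
3. p, 1
Accessibility: 0R0, 0R1, 1R1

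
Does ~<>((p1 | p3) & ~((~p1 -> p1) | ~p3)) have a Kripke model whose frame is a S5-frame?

1. ~<>((p1 | p3) & ~((~p1 -> p1) | ~p3)), w0
2. ~((p1 | p3) & ~((~p1 -> p1) | ~p3)), w0
3. (~p1 -> p1) | ~p3, w0
4. ~p3, w0
Accessibility: w0Rw0

Yes, satisfiable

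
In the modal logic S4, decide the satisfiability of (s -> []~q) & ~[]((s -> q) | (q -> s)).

1. (s -> []~q) & ~[]((s -> q) | (q -> s)), 0
2. s -> []~q, 0
3. ~[]((s -> q) | (q -> s)), 0
4. []~q, 0
5. ~q, 0
6. ~((s -> q) | (q -> s)), 1
7. ~(s -> q), 1
8. ~(q -> s), 1
9. s, 1
10. ~q, 1
11. q, 1
12. ~s, 1
Accessibility: 0R0, 0R1, 1R1
Branch closes: q and ~q both at 1.
Every branch closes; the branch above is one of them.

Unsatisfiable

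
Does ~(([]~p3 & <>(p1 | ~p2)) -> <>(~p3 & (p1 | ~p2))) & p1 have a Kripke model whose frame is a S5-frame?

1. ~(([]~p3 & <>(p1 | ~p2)) -> <>(~p3 & (p1 | ~p2))) & p1, u
2. ~(([]~p3 & <>(p1 | ~p2)) -> <>(~p3 & (p1 | ~p2))), u
3. p1, u
4. []~p3 & <>(p1 | ~p2), u
5. ~<>(~p3 & (p1 | ~p2)), u
6. []~p3, u
7. <>(p1 | ~p2), u
8. ~(~p3 & (p1 | ~p2)), u
9. ~p3, u
10. ~(p1 | ~p2), u
11. ~p1, u
12. p2, u
Accessibility: uRu
Branch closes: p1 and ~p1 both at u.
All branches of the tableau close; one closing branch shown above.

Unsatisfiable (every branch closes)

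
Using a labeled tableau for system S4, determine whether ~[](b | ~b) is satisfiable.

1. ~[](b | ~b), u
2. ~(b | ~b), v
3. ~b, v
4. b, v
Accessibility: uRu, uRv, vRv
Branch closes: b and ~b both at v.
(One branch shown.) All branches close.

Unsatisfiable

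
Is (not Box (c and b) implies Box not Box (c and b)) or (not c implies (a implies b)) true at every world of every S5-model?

Tableau for the negation not ((not Box (c and b) implies Box not Box (c and b)) or (not c implies (a implies b))):
1. not ((not Box (c and b) implies Box not Box (c and b)) or (not c implies (a implies b))), u
2. not (not Box (c and b) implies Box not Box (c and b)), u
3. not (not c implies (a implies b)), u
4. not Box (c and b), u
5. not Box not Box (c and b), u
6. not c, u
7. not (a implies b), u
8. a, u
9. not b, u
10. not (c and b), v
11. not b, v
12. Box (c and b), w
13. c and b, u
14. c, u
15. b, u
Accessibility: uRu, uRv, uRw, vRu, vRv, vRw, wRu, wRv, wRw
Branch closes: c and not c both at u.
All branches of the negation close; one closing branch shown above.

Valid in S5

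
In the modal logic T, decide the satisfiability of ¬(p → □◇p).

1. ¬(p → □◇p), w0
2. p, w0
3. ¬□◇p, w0
4. ¬◇p, w1
5. ¬p, w1
Accessibility: w0Rw0, w0Rw1, w1Rw1

Satisfiable (open branch found)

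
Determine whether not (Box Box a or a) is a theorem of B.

Tableau for the negation Box Box a or a:
1. Box Box a or a, 0
2. a, 0
Accessibility: 0R0
The negation has an open branch (countermodel exists).

Not valid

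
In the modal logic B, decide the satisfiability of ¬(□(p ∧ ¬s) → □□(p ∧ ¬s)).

1. ¬(□(p ∧ ¬s) → □□(p ∧ ¬s)), u
2. □(p ∧ ¬s), u
3. ¬□□(p ∧ ¬s), u
4. p ∧ ¬s, u
5. p, u
6. ¬s, u
7. ¬□(p ∧ ¬s), v
8. p ∧ ¬s, v
9. p, v
10. ¬s, v
11. ¬(p ∧ ¬s), w
12. s, w
Accessibility: uRu, uRv, vRu, vRv, vRw, wRv, wRw

Yes, satisfiable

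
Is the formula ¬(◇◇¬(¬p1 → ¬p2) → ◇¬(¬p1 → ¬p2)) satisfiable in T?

1. ¬(◇◇¬(¬p1 → ¬p2) → ◇¬(¬p1 → ¬p2)), u
2. ◇◇¬(¬p1 → ¬p2), u
3. ¬◇¬(¬p1 → ¬p2), u
4. ¬p1 → ¬p2, u
5. ¬p2, u
6. ◇¬(¬p1 → ¬p2), v
7. ¬p1 → ¬p2, v
8. ¬p2, v
9. ¬(¬p1 → ¬p2), w
10. ¬p1, w
11. p2, w
Accessibility: uRu, uRv, vRv, vRw, wRw

Yes, satisfiable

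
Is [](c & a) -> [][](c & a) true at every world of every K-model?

Not valid

Tableau for the negation ~([](c & a) -> [][](c & a)):
1. ~([](c & a) -> [][](c & a)), 0
2. [](c & a), 0   [~->-rule on 1]
3. ~[][](c & a), 0   [~->-rule on 1]
4. ~[](c & a), 1   [~[]-rule on 3: fresh world 1, 0R1]
5. c & a, 1   [[]-rule on 2 via 0R1]
6. c, 1   [&-rule on 5]
7. a, 1   [&-rule on 5]
8. ~(c & a), 2   [~[]-rule on 4: fresh world 2, 1R2]
9. ~a, 2   [~&-rule on 8 (branches; this branch)]
Accessibility: 0R1, 1R2
The negation has an open branch (countermodel exists).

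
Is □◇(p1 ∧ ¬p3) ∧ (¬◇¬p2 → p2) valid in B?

Tableau for the negation ¬(□◇(p1 ∧ ¬p3) ∧ (¬◇¬p2 → p2)):
1. ¬(□◇(p1 ∧ ¬p3) ∧ (¬◇¬p2 → p2)), w0
2. ¬□◇(p1 ∧ ¬p3), w0
3. ¬◇(p1 ∧ ¬p3), w1
4. ¬(p1 ∧ ¬p3), w0
5. ¬(p1 ∧ ¬p3), w1
6. p3, w0
7. p3, w1
Accessibility: w0Rw0, w0Rw1, w1Rw0, w1Rw1
The negation has an open branch (countermodel exists).

No, not valid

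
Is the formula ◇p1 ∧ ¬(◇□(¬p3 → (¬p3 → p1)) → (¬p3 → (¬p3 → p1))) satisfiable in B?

Unsatisfiable

1. ◇p1 ∧ ¬(◇□(¬p3 → (¬p3 → p1)) → (¬p3 → (¬p3 → p1))), w0
2. ◇p1, w0   [∧-rule on 1]
3. ¬(◇□(¬p3 → (¬p3 → p1)) → (¬p3 → (¬p3 → p1))), w0   [∧-rule on 1]
4. ◇□(¬p3 → (¬p3 → p1)), w0   [¬→-rule on 3]
5. ¬(¬p3 → (¬p3 → p1)), w0   [¬→-rule on 3]
6. ¬p3, w0   [¬→-rule on 5]
7. ¬(¬p3 → p1), w0   [¬→-rule on 5]
8. ¬p1, w0   [¬→-rule on 7]
9. p1, w1   [◇-rule on 2: fresh world w1, w0Rw1]
10. □(¬p3 → (¬p3 → p1)), w2   [◇-rule on 4: fresh world w2, w0Rw2]
11. ¬p3 → (¬p3 → p1), w0   [□-rule on 10 via w2Rw0]
12. ¬p3 → (¬p3 → p1), w2   [□-rule on 10 via w2Rw2]
13. ¬p3 → p1, w0   [→-rule on 11 (branches; this branch)]
14. ¬p3 → p1, w2   [→-rule on 12 (branches; this branch)]
15. p1, w0   [→-rule on 13 (branches; this branch)]
Accessibility: w0Rw0, w0Rw1, w0Rw2, w1Rw0, w1Rw1, w2Rw0, w2Rw2
Branch closes: p1 and ¬p1 both at w0.
Every branch closes; the branch above is one of them.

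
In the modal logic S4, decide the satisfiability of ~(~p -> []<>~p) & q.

Satisfiable (open branch found)

1. ~(~p -> []<>~p) & q, 0
2. ~(~p -> []<>~p), 0
3. q, 0
4. ~p, 0
5. ~[]<>~p, 0
6. ~<>~p, 1
7. p, 1
Accessibility: 0R0, 0R1, 1R1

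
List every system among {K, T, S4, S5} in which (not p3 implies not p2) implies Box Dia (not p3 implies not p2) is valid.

S4-tableau for the negation not ((not p3 implies not p2) implies Box Dia (not p3 implies not p2)):
1. not ((not p3 implies not p2) implies Box Dia (not p3 implies not p2)), w0
2. not p3 implies not p2, w0
3. not Box Dia (not p3 implies not p2), w0
4. not p2, w0
5. not Dia (not p3 implies not p2), w1
6. not (not p3 implies not p2), w1
7. not p3, w1
8. p2, w1
Accessibility: w0Rw0, w0Rw1, w1Rw1
Complete open branch: countermodel on an S4-frame, so not valid in S4, nor in K, T (the same frame is also a K-frame and a T-frame).
S5-tableau for the negation not ((not p3 implies not p2) implies Box Dia (not p3 implies not p2)):
1. not ((not p3 implies not p2) implies Box Dia (not p3 implies not p2)), w0
2. not p3 implies not p2, w0
3. not Box Dia (not p3 implies not p2), w0
4. not p2, w0
5. not Dia (not p3 implies not p2), w1
6. not (not p3 implies not p2), w0
7. not p3, w0
8. p2, w0
Accessibility: w0Rw0, w0Rw1, w1Rw0, w1Rw1
Branch closes: p2 and not p2 both at w0.
Every branch closes (one shown): valid in S5.

S5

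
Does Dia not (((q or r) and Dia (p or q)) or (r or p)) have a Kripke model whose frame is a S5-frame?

Satisfiable

1. Dia not (((q or r) and Dia (p or q)) or (r or p)), 0
2. not (((q or r) and Dia (p or q)) or (r or p)), 1
3. not ((q or r) and Dia (p or q)), 1
4. not (r or p), 1
5. not r, 1
6. not p, 1
7. not Dia (p or q), 1
8. not (p or q), 0
9. not p, 0
10. not q, 0
11. not (p or q), 1
12. not q, 1
Accessibility: 0R0, 0R1, 1R0, 1R1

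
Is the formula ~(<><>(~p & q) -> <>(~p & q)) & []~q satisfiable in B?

Satisfiable (open branch found)

1. ~(<><>(~p & q) -> <>(~p & q)) & []~q, w0
2. ~(<><>(~p & q) -> <>(~p & q)), w0
3. []~q, w0
4. <><>(~p & q), w0
5. ~<>(~p & q), w0
6. ~q, w0
7. ~(~p & q), w0
8. <>(~p & q), w1
9. ~q, w1
10. ~(~p & q), w1
11. ~p & q, w2
12. ~p, w2
13. q, w2
Accessibility: w0Rw0, w0Rw1, w1Rw0, w1Rw1, w1Rw2, w2Rw1, w2Rw2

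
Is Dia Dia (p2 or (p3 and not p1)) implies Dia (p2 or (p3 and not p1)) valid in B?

Tableau for the negation not (Dia Dia (p2 or (p3 and not p1)) implies Dia (p2 or (p3 and not p1))):
1. not (Dia Dia (p2 or (p3 and not p1)) implies Dia (p2 or (p3 and not p1))), 0
2. Dia Dia (p2 or (p3 and not p1)), 0   [neg-implies-rule on 1]
3. not Dia (p2 or (p3 and not p1)), 0   [neg-implies-rule on 1]
4. not (p2 or (p3 and not p1)), 0   [neg-Dia-rule on 3 via 0R0]
5. not p2, 0   [neg-or-rule on 4]
6. not (p3 and not p1), 0   [neg-or-rule on 4]
7. p1, 0   [neg-and-rule on 6 (branches; this branch)]
8. Dia (p2 or (p3 and not p1)), 1   [Dia-rule on 2: fresh world 1, 0R1]
9. not (p2 or (p3 and not p1)), 1   [neg-Dia-rule on 3 via 0R1]
10. not p2, 1   [neg-or-rule on 9]
11. not (p3 and not p1), 1   [neg-or-rule on 9]
12. p1, 1   [neg-and-rule on 11 (branches; this branch)]
13. p2 or (p3 and not p1), 2   [Dia-rule on 8: fresh world 2, 1R2]
14. p3 and not p1, 2   [or-rule on 13 (branches; this branch)]
15. p3, 2   [and-rule on 14]
16. not p1, 2   [and-rule on 14]
Accessibility: 0R0, 0R1, 1R0, 1R1, 1R2, 2R1, 2R2
The negation has an open branch (countermodel exists).

Invalid (countermodel exists)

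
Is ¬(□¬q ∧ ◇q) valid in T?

Tableau for the negation □¬q ∧ ◇q:
1. □¬q ∧ ◇q, u
2. □¬q, u
3. ◇q, u
4. ¬q, u
5. q, v
6. ¬q, v
Accessibility: uRu, uRv, vRv
Branch closes: q and ¬q both at v.
Every branch of the negation's tableau closes; the branch above is one of them.

Valid in T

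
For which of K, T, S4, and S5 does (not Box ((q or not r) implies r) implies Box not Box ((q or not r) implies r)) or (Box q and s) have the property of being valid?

S5

S5-tableau for the negation not ((not Box ((q or not r) implies r) implies Box not Box ((q or not r) implies r)) or (Box q and s)):
1. not ((not Box ((q or not r) implies r) implies Box not Box ((q or not r) implies r)) or (Box q and s)), w0
2. not (not Box ((q or not r) implies r) implies Box not Box ((q or not r) implies r)), w0
3. not (Box q and s), w0
4. not Box ((q or not r) implies r), w0
5. not Box not Box ((q or not r) implies r), w0
6. not s, w0
7. not ((q or not r) implies r), w1
8. q or not r, w1
9. not r, w1
10. Box ((q or not r) implies r), w2
11. (q or not r) implies r, w0
12. (q or not r) implies r, w1
13. (q or not r) implies r, w2
14. not (q or not r), w0
15. not q, w0
16. r, w0
17. not (q or not r), w1
18. not q, w1
19. r, w1
Accessibility: w0Rw0, w0Rw1, w0Rw2, w1Rw0, w1Rw1, w1Rw2, w2Rw0, w2Rw1, w2Rw2
Branch closes: r and not r both at w1.
Every branch closes (one shown): valid in S5.
S4-tableau for the negation not ((not Box ((q or not r) implies r) implies Box not Box ((q or not r) implies r)) or (Box q and s)):
1. not ((not Box ((q or not r) implies r) implies Box not Box ((q or not r) implies r)) or (Box q and s)), w0
2. not (not Box ((q or not r) implies r) implies Box not Box ((q or not r) implies r)), w0
3. not (Box q and s), w0
4. not Box ((q or not r) implies r), w0
5. not Box not Box ((q or not r) implies r), w0
6. not s, w0
7. not ((q or not r) implies r), w1
8. q or not r, w1
9. not r, w1
10. Box ((q or not r) implies r), w2
11. (q or not r) implies r, w2
12. r, w2
Accessibility: w0Rw0, w0Rw1, w0Rw2, w1Rw1, w2Rw2
Complete open branch: countermodel on an S4-frame, so not valid in S4, nor in K, T (the same frame is also a K-frame and a T-frame).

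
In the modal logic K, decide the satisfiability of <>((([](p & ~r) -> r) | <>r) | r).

Satisfiable

1. <>((([](p & ~r) -> r) | <>r) | r), w0
2. (([](p & ~r) -> r) | <>r) | r, w1   [<>-rule on 1: fresh world w1, w0Rw1]
3. r, w1   [|-rule on 2 (branches; this branch)]
Accessibility: w0Rw1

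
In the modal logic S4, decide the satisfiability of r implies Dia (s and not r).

Satisfiable (open branch found)

1. r implies Dia (s and not r), 0
2. Dia (s and not r), 0
3. s and not r, 1
4. s, 1
5. not r, 1
Accessibility: 0R0, 0R1, 1R1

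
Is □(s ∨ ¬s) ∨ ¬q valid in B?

Yes, valid

Tableau for the negation ¬(□(s ∨ ¬s) ∨ ¬q):
1. ¬(□(s ∨ ¬s) ∨ ¬q), w0
2. ¬□(s ∨ ¬s), w0   [¬∨-rule on 1]
3. q, w0   [¬∨-rule on 1]
4. ¬(s ∨ ¬s), w1   [¬□-rule on 2: fresh world w1, w0Rw1]
5. ¬s, w1   [¬∨-rule on 4]
6. s, w1   [¬∨-rule on 4]
Accessibility: w0Rw0, w0Rw1, w1Rw0, w1Rw1
Branch closes: s and ¬s both at w1.
All branches of the negation close; one closing branch shown above.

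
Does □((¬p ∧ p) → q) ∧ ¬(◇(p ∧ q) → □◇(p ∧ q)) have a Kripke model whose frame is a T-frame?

1. □((¬p ∧ p) → q) ∧ ¬(◇(p ∧ q) → □◇(p ∧ q)), w0
2. □((¬p ∧ p) → q), w0
3. ¬(◇(p ∧ q) → □◇(p ∧ q)), w0
4. ◇(p ∧ q), w0
5. ¬□◇(p ∧ q), w0
6. (¬p ∧ p) → q, w0
7. q, w0
8. p ∧ q, w1
9. p, w1
10. q, w1
11. (¬p ∧ p) → q, w1
12. ¬◇(p ∧ q), w2
13. (¬p ∧ p) → q, w2
14. ¬(p ∧ q), w2
15. q, w2
16. ¬p, w2
Accessibility: w0Rw0, w0Rw1, w0Rw2, w1Rw1, w2Rw2

Satisfiable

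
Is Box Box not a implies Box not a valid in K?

Invalid (countermodel exists)

Tableau for the negation not (Box Box not a implies Box not a):
1. not (Box Box not a implies Box not a), u
2. Box Box not a, u
3. not Box not a, u
4. a, v
5. Box not a, v
Accessibility: uRv
The negation has an open branch (countermodel exists).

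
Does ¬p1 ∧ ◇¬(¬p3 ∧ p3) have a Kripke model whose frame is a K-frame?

1. ¬p1 ∧ ◇¬(¬p3 ∧ p3), 0
2. ¬p1, 0
3. ◇¬(¬p3 ∧ p3), 0
4. ¬(¬p3 ∧ p3), 1
5. ¬p3, 1
Accessibility: 0R1

Yes, satisfiable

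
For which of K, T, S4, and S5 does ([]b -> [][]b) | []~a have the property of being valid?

S4, S5

T-tableau for the negation ~(([]b -> [][]b) | []~a):
1. ~(([]b -> [][]b) | []~a), 0
2. ~([]b -> [][]b), 0   [~|-rule on 1]
3. ~[]~a, 0   [~|-rule on 1]
4. []b, 0   [~->-rule on 2]
5. ~[][]b, 0   [~->-rule on 2]
6. b, 0   [[]-rule on 4 via 0R0]
7. a, 1   [~[]-rule on 3: fresh world 1, 0R1]
8. b, 1   [[]-rule on 4 via 0R1]
9. ~[]b, 2   [~[]-rule on 5: fresh world 2, 0R2]
10. b, 2   [[]-rule on 4 via 0R2]
11. ~b, 3   [~[]-rule on 9: fresh world 3, 2R3]
Accessibility: 0R0, 0R1, 0R2, 1R1, 2R2, 2R3, 3R3
Complete open branch: countermodel on a T-frame, so not valid in T, nor in K (the same frame is also a K-frame).
S4-tableau for the negation ~(([]b -> [][]b) | []~a):
1. ~(([]b -> [][]b) | []~a), 0
2. ~([]b -> [][]b), 0   [~|-rule on 1]
3. ~[]~a, 0   [~|-rule on 1]
4. []b, 0   [~->-rule on 2]
5. ~[][]b, 0   [~->-rule on 2]
6. b, 0   [[]-rule on 4 via 0R0]
7. a, 1   [~[]-rule on 3: fresh world 1, 0R1]
8. b, 1   [[]-rule on 4 via 0R1]
9. ~[]b, 2   [~[]-rule on 5: fresh world 2, 0R2]
10. b, 2   [[]-rule on 4 via 0R2]
11. ~b, 3   [~[]-rule on 9: fresh world 3, 2R3]
12. b, 3   [[]-rule on 4 via 0R3]
Accessibility: 0R0, 0R1, 0R2, 0R3, 1R1, 2R2, 2R3, 3R3
Branch closes: b and ~b both at 3.
Every branch closes (one shown): valid in S4, hence also in S5 (every theorem of S4 is a theorem of S5).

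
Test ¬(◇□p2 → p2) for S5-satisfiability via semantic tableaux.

Unsatisfiable

1. ¬(◇□p2 → p2), 0
2. ◇□p2, 0
3. ¬p2, 0
4. □p2, 1
5. p2, 0
Accessibility: 0R0, 0R1, 1R0, 1R1
Branch closes: p2 and ¬p2 both at 0.
Every branch closes; the branch above is one of them.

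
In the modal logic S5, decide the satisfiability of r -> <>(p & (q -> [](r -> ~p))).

1. r -> <>(p & (q -> [](r -> ~p))), w0
2. <>(p & (q -> [](r -> ~p))), w0   [->-rule on 1 (branches; this branch)]
3. p & (q -> [](r -> ~p)), w1   [<>-rule on 2: fresh world w1, w0Rw1]
4. p, w1   [&-rule on 3]
5. q -> [](r -> ~p), w1   [&-rule on 3]
6. [](r -> ~p), w1   [->-rule on 5 (branches; this branch)]
7. r -> ~p, w0   [[]-rule on 6 via w1Rw0]
8. r -> ~p, w1   [[]-rule on 6 via w1Rw1]
9. ~p, w0   [->-rule on 7 (branches; this branch)]
10. ~r, w1   [->-rule on 8 (branches; this branch)]
Accessibility: w0Rw0, w0Rw1, w1Rw0, w1Rw1

Satisfiable (open branch found)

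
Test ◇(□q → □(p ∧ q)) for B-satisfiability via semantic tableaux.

1. ◇(□q → □(p ∧ q)), 0
2. □q → □(p ∧ q), 1   [◇-rule on 1: fresh world 1, 0R1]
3. □(p ∧ q), 1   [→-rule on 2 (branches; this branch)]
4. p ∧ q, 0   [□-rule on 3 via 1R0]
5. p, 0   [∧-rule on 4]
6. q, 0   [∧-rule on 4]
7. p ∧ q, 1   [□-rule on 3 via 1R1]
8. p, 1   [∧-rule on 7]
9. q, 1   [∧-rule on 7]
Accessibility: 0R0, 0R1, 1R0, 1R1

Yes, satisfiable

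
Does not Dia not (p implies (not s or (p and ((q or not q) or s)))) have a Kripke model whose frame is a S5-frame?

1. not Dia not (p implies (not s or (p and ((q or not q) or s)))), u
2. p implies (not s or (p and ((q or not q) or s))), u
3. not s or (p and ((q or not q) or s)), u
4. p and ((q or not q) or s), u
5. p, u
6. (q or not q) or s, u
7. s, u
Accessibility: uRu

Satisfiable (open branch found)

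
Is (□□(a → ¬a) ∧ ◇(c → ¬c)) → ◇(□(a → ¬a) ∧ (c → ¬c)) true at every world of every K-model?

Tableau for the negation ¬((□□(a → ¬a) ∧ ◇(c → ¬c)) → ◇(□(a → ¬a) ∧ (c → ¬c))):
1. ¬((□□(a → ¬a) ∧ ◇(c → ¬c)) → ◇(□(a → ¬a) ∧ (c → ¬c))), w0
2. □□(a → ¬a) ∧ ◇(c → ¬c), w0   [¬→-rule on 1]
3. ¬◇(□(a → ¬a) ∧ (c → ¬c)), w0   [¬→-rule on 1]
4. □□(a → ¬a), w0   [∧-rule on 2]
5. ◇(c → ¬c), w0   [∧-rule on 2]
6. c → ¬c, w1   [◇-rule on 5: fresh world w1, w0Rw1]
7. ¬(□(a → ¬a) ∧ (c → ¬c)), w1   [¬◇-rule on 3 via w0Rw1]
8. □(a → ¬a), w1   [□-rule on 4 via w0Rw1]
9. ¬c, w1   [→-rule on 6 (branches; this branch)]
10. ¬□(a → ¬a), w1   [¬∧-rule on 7 (branches; this branch)]
11. ¬(a → ¬a), w2   [¬□-rule on 10: fresh world w2, w1Rw2]
12. a, w2   [¬→-rule on 11]
13. a → ¬a, w2   [□-rule on 8 via w1Rw2]
14. ¬a, w2   [→-rule on 13 (branches; this branch)]
Accessibility: w0Rw1, w1Rw2
Branch closes: a and ¬a both at w2.
All branches of the negation close; one closing branch shown above.

Yes, valid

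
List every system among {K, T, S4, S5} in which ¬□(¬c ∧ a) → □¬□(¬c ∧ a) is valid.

S5

S4-tableau for the negation ¬(¬□(¬c ∧ a) → □¬□(¬c ∧ a)):
1. ¬(¬□(¬c ∧ a) → □¬□(¬c ∧ a)), u
2. ¬□(¬c ∧ a), u
3. ¬□¬□(¬c ∧ a), u
4. ¬(¬c ∧ a), v
5. ¬a, v
6. □(¬c ∧ a), w
7. ¬c ∧ a, w
8. ¬c, w
9. a, w
Accessibility: uRu, uRv, uRw, vRv, wRw
Complete open branch: countermodel on an S4-frame, so not valid in S4, nor in K, T (the same frame is also a K-frame and a T-frame).
S5-tableau for the negation ¬(¬□(¬c ∧ a) → □¬□(¬c ∧ a)):
1. ¬(¬□(¬c ∧ a) → □¬□(¬c ∧ a)), u
2. ¬□(¬c ∧ a), u
3. ¬□¬□(¬c ∧ a), u
4. ¬(¬c ∧ a), v
5. ¬a, v
6. □(¬c ∧ a), w
7. ¬c ∧ a, u
8. ¬c, u
9. a, u
10. ¬c ∧ a, v
11. ¬c, v
12. a, v
Accessibility: uRu, uRv, uRw, vRu, vRv, vRw, wRu, wRv, wRw
Branch closes: a and ¬a both at v.
Every branch closes (one shown): valid in S5.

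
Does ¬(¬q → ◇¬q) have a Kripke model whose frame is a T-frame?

1. ¬(¬q → ◇¬q), w0
2. ¬q, w0
3. ¬◇¬q, w0
4. q, w0
Accessibility: w0Rw0
Branch closes: q and ¬q both at w0.
All branches of the tableau close; one closing branch shown above.

Unsatisfiable (every branch closes)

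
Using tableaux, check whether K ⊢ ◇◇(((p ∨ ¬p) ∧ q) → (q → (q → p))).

Tableau for the negation ¬◇◇(((p ∨ ¬p) ∧ q) → (q → (q → p))):
1. ¬◇◇(((p ∨ ¬p) ∧ q) → (q → (q → p))), u
The negation has an open branch (countermodel exists).

Not valid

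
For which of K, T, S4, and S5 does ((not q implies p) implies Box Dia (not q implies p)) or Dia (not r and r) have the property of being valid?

S5-tableau for the negation not (((not q implies p) implies Box Dia (not q implies p)) or Dia (not r and r)):
1. not (((not q implies p) implies Box Dia (not q implies p)) or Dia (not r and r)), 0
2. not ((not q implies p) implies Box Dia (not q implies p)), 0   [neg-or-rule on 1]
3. not Dia (not r and r), 0   [neg-or-rule on 1]
4. not q implies p, 0   [neg-implies-rule on 2]
5. not Box Dia (not q implies p), 0   [neg-implies-rule on 2]
6. not (not r and r), 0   [neg-Dia-rule on 3 via 0R0]
7. p, 0   [implies-rule on 4 (branches; this branch)]
8. not r, 0   [neg-and-rule on 6 (branches; this branch)]
9. not Dia (not q implies p), 1   [neg-Box-rule on 5: fresh world 1, 0R1]
10. not (not r and r), 1   [neg-Dia-rule on 3 via 0R1]
11. not (not q implies p), 0   [neg-Dia-rule on 9 via 1R0]
12. not q, 0   [neg-implies-rule on 11]
13. not p, 0   [neg-implies-rule on 11]
Accessibility: 0R0, 0R1, 1R0, 1R1
Branch closes: p and not p both at 0.
Every branch closes (one shown): valid in S5.
S4-tableau for the negation not (((not q implies p) implies Box Dia (not q implies p)) or Dia (not r and r)):
1. not (((not q implies p) implies Box Dia (not q implies p)) or Dia (not r and r)), 0
2. not ((not q implies p) implies Box Dia (not q implies p)), 0   [neg-or-rule on 1]
3. not Dia (not r and r), 0   [neg-or-rule on 1]
4. not q implies p, 0   [neg-implies-rule on 2]
5. not Box Dia (not q implies p), 0   [neg-implies-rule on 2]
6. not (not r and r), 0   [neg-Dia-rule on 3 via 0R0]
7. p, 0   [implies-rule on 4 (branches; this branch)]
8. not r, 0   [neg-and-rule on 6 (branches; this branch)]
9. not Dia (not q implies p), 1   [neg-Box-rule on 5: fresh world 1, 0R1]
10. not (not r and r), 1   [neg-Dia-rule on 3 via 0R1]
11. not (not q implies p), 1   [neg-Dia-rule on 9 via 1R1]
12. not q, 1   [neg-implies-rule on 11]
13. not p, 1   [neg-implies-rule on 11]
14. not r, 1   [neg-and-rule on 10 (branches; this branch)]
Accessibility: 0R0, 0R1, 1R1
Complete open branch: countermodel on an S4-frame, so not valid in S4, nor in K, T (the same frame is also a K-frame and a T-frame).

S5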